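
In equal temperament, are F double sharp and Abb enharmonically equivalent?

F## is pitch class 7; Abb is pitch class 7.
All spellings map to pitch class 7, so they are enharmonically equivalent.

Yes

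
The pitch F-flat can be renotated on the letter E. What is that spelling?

Fb is pitch class 4. The letter E alone is pitch class 4.
Pitch class 4 on E needs no accidental: E.

E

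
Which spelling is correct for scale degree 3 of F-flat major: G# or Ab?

Each scale degree takes a distinct letter name. Degree 3 of a scale on F must use the letter A.
Ab and G# are enharmonically the same pitch, but only Ab uses the letter A, so it is the correct spelling here.

Ab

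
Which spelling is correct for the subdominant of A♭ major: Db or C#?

Each scale degree takes a distinct letter name. Degree 4 of a scale on A must use the letter D.
Db and C# are enharmonically the same pitch, but only Db uses the letter D, so it is the correct spelling here.

Db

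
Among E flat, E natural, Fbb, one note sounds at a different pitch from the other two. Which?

In 12-tone equal temperament, enharmonic equivalents share a pitch class. Eb is pitch class 3; E is pitch class 4; Fbb is pitch class 3.
Eb and Fbb share pitch class 3, while E is pitch class 4.

E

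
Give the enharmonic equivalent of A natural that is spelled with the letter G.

G##

Plain G sits 2 semitones below A, so on the letter G the same pitch needs a double sharp: G##.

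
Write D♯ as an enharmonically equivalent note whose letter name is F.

Plain F sits 2 semitones above D#, so on the letter F the same pitch needs a double flat: Fbb.

Fbb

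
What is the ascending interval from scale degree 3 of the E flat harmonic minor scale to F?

major seventh

Scale degree 3 of Eb harmonic minor is Gb.
Gb up to F: letters G→F make it a seventh; 11 semitones makes it major.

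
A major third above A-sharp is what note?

A up a major third is C#, so the target letter is C.
From A#, a major third is 4 semitones up: C##.

C##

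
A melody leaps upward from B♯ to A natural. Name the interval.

Counting letters B–C–D–E–F–G–A gives a seventh.
B#→A = 9 semitones, 2 narrower than the major seventh (11), so diminished.

diminished seventh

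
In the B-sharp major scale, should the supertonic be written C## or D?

Each scale degree takes a distinct letter name. Degree 2 of a scale on B must use the letter C.
C## and D are enharmonically the same pitch, but only C## uses the letter C, so it is the correct spelling here.

C##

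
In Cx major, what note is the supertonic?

Degree 2 takes the letter 1 step above C, which is D.
In major, degree 2 sits 2 semitones above the tonic. C## + 2 semitones is pitch class 4, spelled on D as D##.

D##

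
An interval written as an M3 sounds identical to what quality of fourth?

diminished

A major third spans 4 semitones.
A fourth spanning 4 semitones is diminished (the perfect fourth is 5).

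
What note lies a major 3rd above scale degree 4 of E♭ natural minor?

Scale degree 4 of Eb natural minor is Ab.
A major third (4 semitones) above Ab lands on the letter C, giving C.

C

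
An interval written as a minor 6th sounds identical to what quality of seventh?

doubly diminished

A minor sixth spans 8 semitones.
A seventh spanning 8 semitones is doubly diminished (the major seventh is 11).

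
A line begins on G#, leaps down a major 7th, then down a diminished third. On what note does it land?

F##

A major seventh down from G# is A (letter A, 11 semitones down).
A diminished third down from A is F## (letter F, 2 semitones down).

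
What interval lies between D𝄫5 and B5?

doubly augmented sixth

The letter names run D→B, a span of 5 letter steps, so the interval is some kind of sixth.
Dbb to B is 11 semitones. A major sixth is 9, so 11 makes it doubly augmented.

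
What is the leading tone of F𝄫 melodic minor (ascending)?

Degree 7 takes the letter 6 steps above F, which is E.
In melodic minor (ascending), degree 7 sits 11 semitones above the tonic. Fbb + 11 semitones is pitch class 2, spelled on E as Ebb.

Ebb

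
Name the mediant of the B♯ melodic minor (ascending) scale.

D#

The B# melodic minor (ascending) scale runs B# C## D# E# F## G## A##.
Degree 3 is D#.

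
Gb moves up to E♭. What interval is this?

major sixth

Counting letters G–A–B–C–D–E gives a sixth.
Gb→Eb = 9 semitones, exactly the major sixth.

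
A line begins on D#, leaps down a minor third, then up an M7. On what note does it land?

A##

A minor third down from D# is B# (letter B, 3 semitones down).
A major seventh up from B# is A## (letter A, 11 semitones up).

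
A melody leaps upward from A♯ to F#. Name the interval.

The letter names run A→F, a span of 5 letter steps, so the interval is some kind of sixth.
A# to F# is 8 semitones. A major sixth is 9, so 8 makes it minor.

minor sixth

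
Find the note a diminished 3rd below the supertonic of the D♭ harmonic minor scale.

The supertonic of Db harmonic minor is Eb.
A diminished third (2 semitones) below Eb lands on the letter C, giving C#.

C#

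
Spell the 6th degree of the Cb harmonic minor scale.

Abb

Degree 6 takes the letter 5 steps above C, which is A.
In harmonic minor, degree 6 sits 8 semitones above the tonic. Cb + 8 semitones is pitch class 7, spelled on A as Abb.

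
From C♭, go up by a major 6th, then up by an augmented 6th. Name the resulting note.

F#

A major sixth up from Cb is Ab (letter A, 9 semitones up).
An augmented sixth up from Ab is F# (letter F, 10 semitones up).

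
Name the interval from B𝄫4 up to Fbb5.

diminished fifth

Counting letters B–C–D–E–F gives a fifth.
Bbb→Fbb = 6 semitones, 1 narrower than the perfect fifth (7), so diminished.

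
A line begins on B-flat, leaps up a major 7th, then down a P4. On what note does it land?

E

A major seventh up from Bb is A (letter A, 11 semitones up).
A perfect fourth down from A is E (letter E, 5 semitones down).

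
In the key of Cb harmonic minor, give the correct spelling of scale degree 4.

Fb

The Cb harmonic minor scale runs Cb Db Ebb Fb Gb Abb Bb.
Degree 4 is Fb.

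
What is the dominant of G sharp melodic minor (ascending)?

D#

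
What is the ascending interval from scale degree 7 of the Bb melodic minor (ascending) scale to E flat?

diminished fifth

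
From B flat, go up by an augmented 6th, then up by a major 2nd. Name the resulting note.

A#

An augmented sixth up from Bb is G# (letter G, 10 semitones up).
A major second up from G# is A# (letter A, 2 semitones up).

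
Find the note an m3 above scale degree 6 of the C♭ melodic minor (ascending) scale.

Cb

Scale degree 6 of Cb melodic minor (ascending) is Ab.
A minor third (3 semitones) above Ab lands on the letter C, giving Cb.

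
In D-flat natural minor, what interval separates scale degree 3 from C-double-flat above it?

diminished fifth

Scale degree 3 of Db natural minor is Fb.
Fb up to Cbb: letters F→C make it a fifth; 6 semitones makes it diminished.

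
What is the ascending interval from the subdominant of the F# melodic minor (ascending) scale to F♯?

perfect fifth

The subdominant of F# melodic minor (ascending) is B.
B up to F#: letters B→F make it a fifth; 7 semitones makes it perfect.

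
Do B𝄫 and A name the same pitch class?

Yes

Bbb = pitch class 9 and A = pitch class 9 — the same pitch class, so they are enharmonic equivalents.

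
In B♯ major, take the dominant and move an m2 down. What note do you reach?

The dominant of B# major is F##.
A minor second (1 semitone) below F## lands on the letter E, giving E##.

E##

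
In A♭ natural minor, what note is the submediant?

The Ab natural minor scale runs Ab Bb Cb Db Eb Fb Gb.
Degree 6 is Fb.

Fb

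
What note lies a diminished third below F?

D#

A third below F lands on the letter D.
A diminished third spans 2 semitones, so F moves to pitch class 3. On the letter D that is D#.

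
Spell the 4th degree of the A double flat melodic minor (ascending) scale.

Dbb

Degree 4 takes the letter 3 steps above A, which is D.
In melodic minor (ascending), degree 4 sits 5 semitones above the tonic. Abb + 5 semitones is pitch class 0, spelled on D as Dbb.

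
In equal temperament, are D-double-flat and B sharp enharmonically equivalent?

Yes

Dbb = pitch class 0 and B# = pitch class 0 — the same pitch class, so they are enharmonic equivalents.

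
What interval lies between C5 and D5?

major second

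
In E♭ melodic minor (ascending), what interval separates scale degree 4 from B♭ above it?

major second

Scale degree 4 of Eb melodic minor (ascending) is Ab.
Ab up to Bb: letters A→B make it a second; 2 semitones makes it major.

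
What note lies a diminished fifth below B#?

B down a perfect fifth is E, so the target letter is E.
From B#, a diminished fifth is 6 semitones down: E##.

E##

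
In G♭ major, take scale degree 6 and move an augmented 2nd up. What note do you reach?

F#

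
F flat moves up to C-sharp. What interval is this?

doubly augmented fifth

Counting letters F–G–A–B–C gives a fifth.
Fb→C# = 9 semitones, 2 wider than the perfect fifth (7), so doubly augmented.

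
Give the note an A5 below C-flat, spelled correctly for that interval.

Fbb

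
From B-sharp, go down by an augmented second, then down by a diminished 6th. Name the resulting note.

C##

An augmented second down from B# is A (letter A, 3 semitones down).
A diminished sixth down from A is C## (letter C, 7 semitones down).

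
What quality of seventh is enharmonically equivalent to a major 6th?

A major sixth spans 9 semitones.
A seventh spanning 9 semitones is diminished (the major seventh is 11).

diminished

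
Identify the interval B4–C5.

minor second

Counting letters B–C gives a second.
B→C = 1 semitone, 1 narrower than the major second (2), so minor.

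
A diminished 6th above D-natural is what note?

Bbb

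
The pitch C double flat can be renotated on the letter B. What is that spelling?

Bb

Cbb is pitch class 10. The letter B alone is pitch class 11.
To reach pitch class 10 from B requires an offset of -1 semitone, i.e. flat: Bb.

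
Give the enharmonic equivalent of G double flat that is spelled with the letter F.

F

Gbb is pitch class 5. The letter F alone is pitch class 5.
Pitch class 5 on F needs no accidental: F.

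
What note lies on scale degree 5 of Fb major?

The Fb major scale runs Fb Gb Ab Bbb Cb Db Eb.
Degree 5 is Cb.

Cb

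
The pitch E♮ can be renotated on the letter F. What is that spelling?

Plain F sits 1 semitone above E, so on the letter F the same pitch needs a flat: Fb.

Fb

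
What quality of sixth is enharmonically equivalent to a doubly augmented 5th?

major

A doubly augmented fifth spans 9 semitones.
A sixth spanning 9 semitones is major (the major sixth is 9).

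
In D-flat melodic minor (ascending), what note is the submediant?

Degree 6 takes the letter 5 steps above D, which is B.
In melodic minor (ascending), degree 6 sits 9 semitones above the tonic. Db + 9 semitones is pitch class 10, spelled on B as Bb.

Bb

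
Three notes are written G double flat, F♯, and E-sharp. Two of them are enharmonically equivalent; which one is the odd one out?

F#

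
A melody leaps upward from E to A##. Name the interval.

doubly augmented fourth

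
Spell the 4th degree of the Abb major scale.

The Abb major scale runs Abb Bbb Cb Dbb Ebb Fb Gb.
Degree 4 is Dbb.

Dbb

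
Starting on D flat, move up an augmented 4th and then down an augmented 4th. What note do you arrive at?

Db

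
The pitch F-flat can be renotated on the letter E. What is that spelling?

E

Fb is pitch class 4. The letter E alone is pitch class 4.
Pitch class 4 on E needs no accidental: E.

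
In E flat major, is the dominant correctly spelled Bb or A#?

Each scale degree takes a distinct letter name. Degree 5 of a scale on E must use the letter B.
Bb and A# are enharmonically the same pitch, but only Bb uses the letter B, so it is the correct spelling here.

Bb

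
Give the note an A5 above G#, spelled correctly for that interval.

G up a perfect fifth is D, so the target letter is D.
From G#, an augmented fifth is 8 semitones up: D##.

D##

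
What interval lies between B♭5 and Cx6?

Counting letters B–C gives a second.
Bb→C## = 4 semitones, 2 wider than the major second (2), so doubly augmented.

doubly augmented second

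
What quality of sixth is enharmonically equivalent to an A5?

An augmented fifth spans 8 semitones.
A sixth spanning 8 semitones is minor (the major sixth is 9).

minor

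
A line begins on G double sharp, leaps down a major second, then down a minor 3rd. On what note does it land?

D##

A major second down from G## is F## (letter F, 2 semitones down).
A minor third down from F## is D## (letter D, 3 semitones down).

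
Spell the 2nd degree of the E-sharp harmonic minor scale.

F##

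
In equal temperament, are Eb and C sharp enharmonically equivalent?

Two spellings are enharmonically equivalent only if they share a pitch class.
Here Eb → 3, C# → 1; 1 ≠ 3, so they are not.

No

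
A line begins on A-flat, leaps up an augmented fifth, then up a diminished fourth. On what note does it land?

An augmented fifth up from Ab is E (letter E, 8 semitones up).
A diminished fourth up from E is Ab (letter A, 4 semitones up).

Ab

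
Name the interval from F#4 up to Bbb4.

doubly diminished fourth

Counting letters F–G–A–B gives a fourth.
F#→Bbb = 3 semitones, 2 narrower than the perfect fourth (5), so doubly diminished.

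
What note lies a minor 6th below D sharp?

F##

D down a major sixth is F, so the target letter is F.
From D#, a minor sixth is 8 semitones down: F##.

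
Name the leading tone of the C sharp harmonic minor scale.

Degree 7 takes the letter 6 steps above C, which is B.
In harmonic minor, degree 7 sits 11 semitones above the tonic. C# + 11 semitones is pitch class 0, spelled on B as B#.

B#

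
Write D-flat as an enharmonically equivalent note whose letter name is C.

C#

Db is pitch class 1. The letter C alone is pitch class 0.
To reach pitch class 1 from C requires an offset of +1 semitone, i.e. sharp: C#.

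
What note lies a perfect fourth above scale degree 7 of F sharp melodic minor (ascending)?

A#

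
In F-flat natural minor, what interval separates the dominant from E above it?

The dominant of Fb natural minor is Cb.
Cb up to E: letters C→E make it a third; 5 semitones makes it augmented.

augmented third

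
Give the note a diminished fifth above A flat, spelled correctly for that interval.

A up a perfect fifth is E, so the target letter is E.
From Ab, a diminished fifth is 6 semitones up: Ebb.

Ebb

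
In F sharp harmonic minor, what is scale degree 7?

E#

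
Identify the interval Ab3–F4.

Counting letters A–B–C–D–E–F gives a sixth.
Ab→F = 9 semitones, exactly the major sixth.

major sixth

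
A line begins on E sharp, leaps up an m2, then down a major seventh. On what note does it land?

A minor second up from E# is F# (letter F, 1 semitone up).
A major seventh down from F# is G (letter G, 11 semitones down).

G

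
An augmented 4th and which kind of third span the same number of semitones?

An augmented fourth spans 6 semitones.
A third spanning 6 semitones is doubly augmented (the major third is 4).

doubly augmented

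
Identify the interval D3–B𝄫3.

Counting letters D–E–F–G–A–B gives a sixth.
D→Bbb = 7 semitones, 2 narrower than the major sixth (9), so diminished.

diminished sixth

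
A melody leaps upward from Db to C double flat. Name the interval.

diminished seventh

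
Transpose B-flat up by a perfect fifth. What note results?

F

B up a perfect fifth is F#, so the target letter is F.
From Bb, a perfect fifth is 7 semitones up: F.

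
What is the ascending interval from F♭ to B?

Counting letters F–G–A–B gives a fourth.
Fb→B = 7 semitones, 2 wider than the perfect fourth (5), so doubly augmented.

doubly augmented fourth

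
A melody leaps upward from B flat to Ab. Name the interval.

The letter names run B→A, a span of 6 letter steps, so the interval is some kind of seventh.
Bb to Ab is 10 semitones. A major seventh is 11, so 10 makes it minor.

minor seventh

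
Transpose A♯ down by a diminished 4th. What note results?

A down a perfect fourth is E, so the target letter is E.
From A#, a diminished fourth is 4 semitones down: E##.

E##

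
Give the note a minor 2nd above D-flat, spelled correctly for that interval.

Ebb

A second above D lands on the letter E.
A minor second spans 1 semitone, so Db moves to pitch class 2. On the letter E that is Ebb.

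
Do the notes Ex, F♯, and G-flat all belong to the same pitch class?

Yes

E## = pitch class 6 and F# = pitch class 6 and Gb = pitch class 6 — the same pitch class, so they are enharmonic equivalents.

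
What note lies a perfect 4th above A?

D

A fourth above A lands on the letter D.
A perfect fourth spans 5 semitones, so A moves to pitch class 2. On the letter D that is D.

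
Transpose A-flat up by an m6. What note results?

Fb

A sixth above A lands on the letter F.
A minor sixth spans 8 semitones, so Ab moves to pitch class 4. On the letter F that is Fb.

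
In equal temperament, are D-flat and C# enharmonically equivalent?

Yes

Db = pitch class 1 and C# = pitch class 1 — the same pitch class, so they are enharmonic equivalents.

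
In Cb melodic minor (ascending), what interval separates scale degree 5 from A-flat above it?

major second

Scale degree 5 of Cb melodic minor (ascending) is Gb.
Gb up to Ab: letters G→A make it a second; 2 semitones makes it major.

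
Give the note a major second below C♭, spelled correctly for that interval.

Bbb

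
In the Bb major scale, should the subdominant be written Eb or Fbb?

Each scale degree takes a distinct letter name. Degree 4 of a scale on B must use the letter E.
Eb and Fbb are enharmonically the same pitch, but only Eb uses the letter E, so it is the correct spelling here.

Eb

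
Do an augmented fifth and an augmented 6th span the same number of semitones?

No

An augmented fifth spans 8 semitones; an augmented sixth spans 10.
The spans differ, so they are not enharmonic equivalents.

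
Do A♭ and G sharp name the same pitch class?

Yes

Ab is pitch class 8; G# is pitch class 8.
All spellings map to pitch class 8, so they are enharmonically equivalent.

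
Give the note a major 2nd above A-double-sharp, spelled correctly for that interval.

B##

A up a major second is B, so the target letter is B.
From A##, a major second is 2 semitones up: B##.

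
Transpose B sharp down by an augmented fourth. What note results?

F#

B down a perfect fourth is F#, so the target letter is F.
From B#, an augmented fourth is 6 semitones down: F#.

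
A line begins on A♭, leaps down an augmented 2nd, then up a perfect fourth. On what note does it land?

Cbb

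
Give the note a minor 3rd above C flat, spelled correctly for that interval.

Ebb

A third above C lands on the letter E.
A minor third spans 3 semitones, so Cb moves to pitch class 2. On the letter E that is Ebb.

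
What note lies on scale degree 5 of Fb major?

The Fb major scale runs Fb Gb Ab Bbb Cb Db Eb.
Degree 5 is Cb.

Cb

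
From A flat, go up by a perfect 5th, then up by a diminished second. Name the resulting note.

Fbb

A perfect fifth up from Ab is Eb (letter E, 7 semitones up).
A diminished second up from Eb is Fbb (letter F, 0 semitones up).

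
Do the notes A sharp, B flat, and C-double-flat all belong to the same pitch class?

A# = pitch class 10 and Bb = pitch class 10 and Cbb = pitch class 10 — the same pitch class, so they are enharmonic equivalents.

Yes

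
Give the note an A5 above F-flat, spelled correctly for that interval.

A fifth above F lands on the letter C.
An augmented fifth spans 8 semitones, so Fb moves to pitch class 0. On the letter C that is C.

C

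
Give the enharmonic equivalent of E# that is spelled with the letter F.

F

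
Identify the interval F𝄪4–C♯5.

diminished fifth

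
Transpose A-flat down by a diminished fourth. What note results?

E

A fourth below A lands on the letter E.
A diminished fourth spans 4 semitones, so Ab moves to pitch class 4. On the letter E that is E.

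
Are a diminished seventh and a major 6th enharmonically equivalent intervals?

Yes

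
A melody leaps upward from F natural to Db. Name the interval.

Counting letters F–G–A–B–C–D gives a sixth.
F→Db = 8 semitones, 1 narrower than the major sixth (9), so minor.

minor sixth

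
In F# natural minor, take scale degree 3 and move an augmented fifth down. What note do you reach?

Db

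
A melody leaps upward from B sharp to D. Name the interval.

diminished third

The letter names run B→D, a span of 2 letter steps, so the interval is some kind of third.
B# to D is 2 semitones. A major third is 4, so 2 makes it diminished.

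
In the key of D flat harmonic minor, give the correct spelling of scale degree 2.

Degree 2 takes the letter 1 step above D, which is E.
In harmonic minor, degree 2 sits 2 semitones above the tonic. Db + 2 semitones is pitch class 3, spelled on E as Eb.

Eb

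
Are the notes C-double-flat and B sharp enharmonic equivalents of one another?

No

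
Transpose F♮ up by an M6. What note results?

D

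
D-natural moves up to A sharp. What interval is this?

The letter names run D→A, a span of 4 letter steps, so the interval is some kind of fifth.
D to A# is 8 semitones. A perfect fifth is 7, so 8 makes it augmented.

augmented fifth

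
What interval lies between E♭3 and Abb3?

The letter names run E→A, a span of 3 letter steps, so the interval is some kind of fourth.
Eb to Abb is 4 semitones. A perfect fourth is 5, so 4 makes it diminished.

diminished fourth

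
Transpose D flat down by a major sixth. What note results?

A sixth below D lands on the letter F.
A major sixth spans 9 semitones, so Db moves to pitch class 4. On the letter F that is Fb.

Fb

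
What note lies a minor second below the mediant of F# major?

G##

The mediant of F# major is A#.
A minor second (1 semitone) below A# lands on the letter G, giving G##.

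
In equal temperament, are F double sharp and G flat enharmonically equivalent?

No

Two spellings are enharmonically equivalent only if they share a pitch class.
Here F## → 7, Gb → 6; 6 ≠ 7, so they are not.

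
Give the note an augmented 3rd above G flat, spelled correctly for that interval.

B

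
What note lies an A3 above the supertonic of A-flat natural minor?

The supertonic of Ab natural minor is Bb.
An augmented third (5 semitones) above Bb lands on the letter D, giving D#.

D#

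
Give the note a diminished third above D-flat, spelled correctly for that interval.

Fbb

D up a major third is F#, so the target letter is F.
From Db, a diminished third is 2 semitones up: Fbb.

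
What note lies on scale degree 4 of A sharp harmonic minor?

D#

Degree 4 takes the letter 3 steps above A, which is D.
In harmonic minor, degree 4 sits 5 semitones above the tonic. A# + 5 semitones is pitch class 3, spelled on D as D#.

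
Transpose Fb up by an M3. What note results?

A third above F lands on the letter A.
A major third spans 4 semitones, so Fb moves to pitch class 8. On the letter A that is Ab.

Ab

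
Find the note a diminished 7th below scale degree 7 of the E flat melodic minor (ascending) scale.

E#

Scale degree 7 of Eb melodic minor (ascending) is D.
A diminished seventh (9 semitones) below D lands on the letter E, giving E#.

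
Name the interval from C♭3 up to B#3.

doubly augmented seventh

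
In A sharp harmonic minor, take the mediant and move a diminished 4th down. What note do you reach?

G##

The mediant of A# harmonic minor is C#.
A diminished fourth (4 semitones) below C# lands on the letter G, giving G##.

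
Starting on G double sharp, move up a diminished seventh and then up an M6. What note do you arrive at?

A diminished seventh up from G## is F# (letter F, 9 semitones up).
A major sixth up from F# is D# (letter D, 9 semitones up).

D#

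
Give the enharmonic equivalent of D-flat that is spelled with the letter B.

Plain B sits 2 semitones below Db, so on the letter B the same pitch needs a double sharp: B##.

B##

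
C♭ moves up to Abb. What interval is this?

Counting letters C–D–E–F–G–A gives a sixth.
Cb→Abb = 8 semitones, 1 narrower than the major sixth (9), so minor.

minor sixth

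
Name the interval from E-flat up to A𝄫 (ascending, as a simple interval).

diminished fourth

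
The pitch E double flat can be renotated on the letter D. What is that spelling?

Ebb is pitch class 2. The letter D alone is pitch class 2.
Pitch class 2 on D needs no accidental: D.

D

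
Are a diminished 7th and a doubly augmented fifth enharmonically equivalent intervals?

Yes

A diminished seventh spans 9 semitones; a doubly augmented fifth spans 9.
They are enharmonically equivalent.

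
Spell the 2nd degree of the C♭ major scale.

The Cb major scale runs Cb Db Eb Fb Gb Ab Bb.
Degree 2 is Db.

Db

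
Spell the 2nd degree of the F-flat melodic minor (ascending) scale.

Gb

The Fb melodic minor (ascending) scale runs Fb Gb Abb Bbb Cb Db Eb.
Degree 2 is Gb.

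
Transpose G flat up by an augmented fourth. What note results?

A fourth above G lands on the letter C.
An augmented fourth spans 6 semitones, so Gb moves to pitch class 0. On the letter C that is C.

C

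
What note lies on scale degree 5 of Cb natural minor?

The Cb natural minor scale runs Cb Db Ebb Fb Gb Abb Bbb.
Degree 5 is Gb.

Gb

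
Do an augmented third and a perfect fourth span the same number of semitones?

Yes

An augmented third spans 5 semitones; a perfect fourth spans 5.
They are enharmonically equivalent.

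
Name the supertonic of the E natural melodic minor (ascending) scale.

F#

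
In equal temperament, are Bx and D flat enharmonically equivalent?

Yes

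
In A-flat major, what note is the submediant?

F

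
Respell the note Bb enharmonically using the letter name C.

Cbb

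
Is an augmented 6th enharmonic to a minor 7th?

An augmented sixth spans 10 semitones; a minor seventh spans 10.
They are enharmonically equivalent.

Yes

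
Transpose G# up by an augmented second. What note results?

A##

G up a major second is A, so the target letter is A.
From G#, an augmented second is 3 semitones up: A##.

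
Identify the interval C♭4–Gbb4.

The letter names run C→G, a span of 4 letter steps, so the interval is some kind of fifth.
Cb to Gbb is 6 semitones. A perfect fifth is 7, so 6 makes it diminished.

diminished fifth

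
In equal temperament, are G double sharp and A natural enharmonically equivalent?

Yes

G## is pitch class 9; A is pitch class 9.
All spellings map to pitch class 9, so they are enharmonically equivalent.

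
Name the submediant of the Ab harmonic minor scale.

Degree 6 takes the letter 5 steps above A, which is F.
In harmonic minor, degree 6 sits 8 semitones above the tonic. Ab + 8 semitones is pitch class 4, spelled on F as Fb.

Fb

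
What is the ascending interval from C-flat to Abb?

minor sixth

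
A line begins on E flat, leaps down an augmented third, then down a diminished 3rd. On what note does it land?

Ab

An augmented third down from Eb is Cbb (letter C, 5 semitones down).
A diminished third down from Cbb is Ab (letter A, 2 semitones down).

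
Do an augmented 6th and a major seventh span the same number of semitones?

No

An augmented sixth spans 10 semitones; a major seventh spans 11.
The spans differ, so they are not enharmonic equivalents.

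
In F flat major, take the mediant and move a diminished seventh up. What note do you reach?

Gbb

The mediant of Fb major is Ab.
A diminished seventh (9 semitones) above Ab lands on the letter G, giving Gbb.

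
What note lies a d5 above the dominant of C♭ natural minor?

Dbb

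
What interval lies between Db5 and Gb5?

perfect fourth

Counting letters D–E–F–G gives a fourth.
Db→Gb = 5 semitones, exactly the perfect fourth.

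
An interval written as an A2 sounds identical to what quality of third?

An augmented second spans 3 semitones.
A third spanning 3 semitones is minor (the major third is 4).

minor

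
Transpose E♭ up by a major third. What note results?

G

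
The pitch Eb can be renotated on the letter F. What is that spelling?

Eb is pitch class 3. The letter F alone is pitch class 5.
To reach pitch class 3 from F requires an offset of -2 semitones, i.e. double flat: Fbb.

Fbb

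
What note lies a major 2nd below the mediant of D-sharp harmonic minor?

E

The mediant of D# harmonic minor is F#.
A major second (2 semitones) below F# lands on the letter E, giving E.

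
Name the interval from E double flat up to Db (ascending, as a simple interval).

major seventh

The letter names run E→D, a span of 6 letter steps, so the interval is some kind of seventh.
Ebb to Db is 11 semitones. A major seventh is 11, so 11 makes it major.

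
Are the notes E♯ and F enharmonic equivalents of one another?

E# is pitch class 5; F is pitch class 5.
All spellings map to pitch class 5, so they are enharmonically equivalent.

Yes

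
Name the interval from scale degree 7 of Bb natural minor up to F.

major sixth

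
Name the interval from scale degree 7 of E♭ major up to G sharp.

augmented fourth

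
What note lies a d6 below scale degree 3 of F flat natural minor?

C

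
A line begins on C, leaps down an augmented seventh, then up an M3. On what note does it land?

Fb

An augmented seventh down from C is Dbb (letter D, 12 semitones down).
A major third up from Dbb is Fb (letter F, 4 semitones up).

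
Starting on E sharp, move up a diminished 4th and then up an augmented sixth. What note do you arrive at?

F##

A diminished fourth up from E# is A (letter A, 4 semitones up).
An augmented sixth up from A is F## (letter F, 10 semitones up).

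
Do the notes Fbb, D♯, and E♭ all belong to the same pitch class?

Yes

Fbb = pitch class 3 and D# = pitch class 3 and Eb = pitch class 3 — the same pitch class, so they are enharmonic equivalents.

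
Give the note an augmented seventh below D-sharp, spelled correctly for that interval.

Eb

D down a major seventh is Eb, so the target letter is E.
From D#, an augmented seventh is 12 semitones down: Eb.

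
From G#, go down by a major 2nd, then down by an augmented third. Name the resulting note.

Db

A major second down from G# is F# (letter F, 2 semitones down).
An augmented third down from F# is Db (letter D, 5 semitones down).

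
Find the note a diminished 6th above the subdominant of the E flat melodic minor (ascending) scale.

Fbb

The subdominant of Eb melodic minor (ascending) is Ab.
A diminished sixth (7 semitones) above Ab lands on the letter F, giving Fbb.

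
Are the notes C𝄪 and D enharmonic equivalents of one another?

C## = pitch class 2 and D = pitch class 2 — the same pitch class, so they are enharmonic equivalents.

Yes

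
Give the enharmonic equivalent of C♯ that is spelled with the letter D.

Db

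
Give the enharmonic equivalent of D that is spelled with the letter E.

Ebb

Plain E sits 2 semitones above D, so on the letter E the same pitch needs a double flat: Ebb.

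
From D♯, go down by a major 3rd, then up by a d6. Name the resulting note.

A major third down from D# is B (letter B, 4 semitones down).
A diminished sixth up from B is Gb (letter G, 7 semitones up).

Gb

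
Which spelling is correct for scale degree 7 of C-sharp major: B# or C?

Each scale degree takes a distinct letter name. Degree 7 of a scale on C must use the letter B.
B# and C are enharmonically the same pitch, but only B# uses the letter B, so it is the correct spelling here.

B#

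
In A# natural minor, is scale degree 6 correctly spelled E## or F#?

F#

Each scale degree takes a distinct letter name. Degree 6 of a scale on A must use the letter F.
F# and E## are enharmonically the same pitch, but only F# uses the letter F, so it is the correct spelling here.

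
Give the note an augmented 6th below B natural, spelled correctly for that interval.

A sixth below B lands on the letter D.
An augmented sixth spans 10 semitones, so B moves to pitch class 1. On the letter D that is Db.

Db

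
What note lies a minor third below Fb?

A third below F lands on the letter D.
A minor third spans 3 semitones, so Fb moves to pitch class 1. On the letter D that is Db.

Db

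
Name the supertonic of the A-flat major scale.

Bb

The Ab major scale runs Ab Bb C Db Eb F G.
Degree 2 is Bb.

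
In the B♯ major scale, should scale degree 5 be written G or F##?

Each scale degree takes a distinct letter name. Degree 5 of a scale on B must use the letter F.
F## and G are enharmonically the same pitch, but only F## uses the letter F, so it is the correct spelling here.

F##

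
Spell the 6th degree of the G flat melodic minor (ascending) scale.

Eb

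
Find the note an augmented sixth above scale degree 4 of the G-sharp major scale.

Scale degree 4 of G# major is C#.
An augmented sixth (10 semitones) above C# lands on the letter A, giving A##.

A##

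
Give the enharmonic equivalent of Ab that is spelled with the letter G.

G#

Plain G sits 1 semitone below Ab, so on the letter G the same pitch needs a sharp: G#.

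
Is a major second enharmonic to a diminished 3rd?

A major second spans 2 semitones; a diminished third spans 2.
They are enharmonically equivalent.

Yes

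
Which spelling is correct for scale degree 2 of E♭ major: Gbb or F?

F

Each scale degree takes a distinct letter name. Degree 2 of a scale on E must use the letter F.
F and Gbb are enharmonically the same pitch, but only F uses the letter F, so it is the correct spelling here.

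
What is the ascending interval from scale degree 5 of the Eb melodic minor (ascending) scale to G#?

augmented sixth

Scale degree 5 of Eb melodic minor (ascending) is Bb.
Bb up to G#: letters B→G make it a sixth; 10 semitones makes it augmented.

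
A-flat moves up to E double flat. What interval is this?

diminished fifth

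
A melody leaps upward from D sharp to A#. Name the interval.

Counting letters D–E–F–G–A gives a fifth.
D#→A# = 7 semitones, exactly the perfect fifth.

perfect fifth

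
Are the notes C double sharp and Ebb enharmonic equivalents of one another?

C## is pitch class 2; Ebb is pitch class 2.
All spellings map to pitch class 2, so they are enharmonically equivalent.

Yes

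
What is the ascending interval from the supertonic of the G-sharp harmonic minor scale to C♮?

diminished third

The supertonic of G# harmonic minor is A#.
A# up to C: letters A→C make it a third; 2 semitones makes it diminished.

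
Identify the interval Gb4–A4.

The letter names run G→A, a span of 1 letter step, so the interval is some kind of second.
Gb to A is 3 semitones. A major second is 2, so 3 makes it augmented.

augmented second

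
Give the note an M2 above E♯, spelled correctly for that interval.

F##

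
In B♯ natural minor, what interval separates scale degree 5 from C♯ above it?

diminished fifth

Scale degree 5 of B# natural minor is F##.
F## up to C#: letters F→C make it a fifth; 6 semitones makes it diminished.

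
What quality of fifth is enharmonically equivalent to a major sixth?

A major sixth spans 9 semitones.
A fifth spanning 9 semitones is doubly augmented (the perfect fifth is 7).

doubly augmented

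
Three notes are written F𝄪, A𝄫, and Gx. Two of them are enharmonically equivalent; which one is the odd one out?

G##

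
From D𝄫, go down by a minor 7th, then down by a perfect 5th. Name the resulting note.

A minor seventh down from Dbb is Ebb (letter E, 10 semitones down).
A perfect fifth down from Ebb is Abb (letter A, 7 semitones down).

Abb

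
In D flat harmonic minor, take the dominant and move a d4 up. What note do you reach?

Dbb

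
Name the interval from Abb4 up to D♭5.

augmented fourth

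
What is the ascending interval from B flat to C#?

Counting letters B–C gives a second.
Bb→C# = 3 semitones, 1 wider than the major second (2), so augmented.

augmented second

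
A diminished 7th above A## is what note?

A up a major seventh is G#, so the target letter is G.
From A##, a diminished seventh is 9 semitones up: G#.

G#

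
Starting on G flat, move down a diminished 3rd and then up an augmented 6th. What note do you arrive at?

A diminished third down from Gb is E (letter E, 2 semitones down).
An augmented sixth up from E is C## (letter C, 10 semitones up).

C##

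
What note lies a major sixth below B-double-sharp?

D##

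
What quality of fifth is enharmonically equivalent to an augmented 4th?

An augmented fourth spans 6 semitones.
A fifth spanning 6 semitones is diminished (the perfect fifth is 7).

diminished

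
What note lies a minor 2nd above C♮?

Db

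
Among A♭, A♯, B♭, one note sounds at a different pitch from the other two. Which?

In 12-tone equal temperament, enharmonic equivalents share a pitch class. Ab is pitch class 8; A# is pitch class 10; Bb is pitch class 10.
A# and Bb share pitch class 10, while Ab is pitch class 8.

Ab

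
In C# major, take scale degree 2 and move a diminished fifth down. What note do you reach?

G##

Scale degree 2 of C# major is D#.
A diminished fifth (6 semitones) below D# lands on the letter G, giving G##.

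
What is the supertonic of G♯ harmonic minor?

A#

Degree 2 takes the letter 1 step above G, which is A.
In harmonic minor, degree 2 sits 2 semitones above the tonic. G# + 2 semitones is pitch class 10, spelled on A as A#.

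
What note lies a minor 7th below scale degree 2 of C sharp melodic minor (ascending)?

E#

Scale degree 2 of C# melodic minor (ascending) is D#.
A minor seventh (10 semitones) below D# lands on the letter E, giving E#.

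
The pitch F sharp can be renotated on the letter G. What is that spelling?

Gb

F# is pitch class 6. The letter G alone is pitch class 7.
To reach pitch class 6 from G requires an offset of -1 semitone, i.e. flat: Gb.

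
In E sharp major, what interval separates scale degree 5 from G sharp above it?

minor sixth

Scale degree 5 of E# major is B#.
B# up to G#: letters B→G make it a sixth; 8 semitones makes it minor.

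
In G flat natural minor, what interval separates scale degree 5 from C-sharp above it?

augmented seventh

Scale degree 5 of Gb natural minor is Db.
Db up to C#: letters D→C make it a seventh; 12 semitones makes it augmented.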